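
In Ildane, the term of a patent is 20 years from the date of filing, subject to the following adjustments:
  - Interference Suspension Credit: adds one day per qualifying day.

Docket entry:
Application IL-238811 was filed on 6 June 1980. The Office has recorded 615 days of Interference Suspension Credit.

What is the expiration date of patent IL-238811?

2002-02-11

Base term: filing date + 20 years → 6 June 2000.
Interference Suspension Credit: +615 days → 11 February 2002.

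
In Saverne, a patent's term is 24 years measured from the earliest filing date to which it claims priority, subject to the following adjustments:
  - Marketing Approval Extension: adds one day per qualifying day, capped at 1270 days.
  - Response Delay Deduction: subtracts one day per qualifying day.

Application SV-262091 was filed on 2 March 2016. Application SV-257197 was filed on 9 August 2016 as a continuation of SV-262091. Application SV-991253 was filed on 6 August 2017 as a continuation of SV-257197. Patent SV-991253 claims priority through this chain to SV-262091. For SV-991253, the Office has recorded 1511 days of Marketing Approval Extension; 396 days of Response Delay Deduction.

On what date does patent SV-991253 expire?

July 24, 2042

Earliest priority filing: 2 March 2016.
Base term: 2 March 2016 + 24 years → 2 March 2040.
Marketing Approval Extension: 1511 days claimed exceeds the 1270-day cap, so +1270 days → 24 August 2043.
Response Delay Deduction: −396 days → 24 July 2042.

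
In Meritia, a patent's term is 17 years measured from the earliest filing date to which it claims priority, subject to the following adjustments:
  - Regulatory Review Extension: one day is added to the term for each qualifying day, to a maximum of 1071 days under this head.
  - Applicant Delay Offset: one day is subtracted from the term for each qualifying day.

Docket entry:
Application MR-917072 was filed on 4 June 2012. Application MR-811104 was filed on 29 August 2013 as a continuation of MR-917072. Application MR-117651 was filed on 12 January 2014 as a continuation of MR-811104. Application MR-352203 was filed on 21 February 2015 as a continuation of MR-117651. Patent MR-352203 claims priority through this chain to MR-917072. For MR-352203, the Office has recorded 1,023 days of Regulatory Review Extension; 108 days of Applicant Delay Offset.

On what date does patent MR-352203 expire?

2031-12-06

Earliest priority filing: 4 June 2012.
Base term: 4 June 2012 + 17 years → 4 June 2029.
Regulatory Review Extension: 1023 days (within the 1071-day cap) → +1023 days → 23 March 2032.
Applicant Delay Offset: −108 days → 6 December 2031.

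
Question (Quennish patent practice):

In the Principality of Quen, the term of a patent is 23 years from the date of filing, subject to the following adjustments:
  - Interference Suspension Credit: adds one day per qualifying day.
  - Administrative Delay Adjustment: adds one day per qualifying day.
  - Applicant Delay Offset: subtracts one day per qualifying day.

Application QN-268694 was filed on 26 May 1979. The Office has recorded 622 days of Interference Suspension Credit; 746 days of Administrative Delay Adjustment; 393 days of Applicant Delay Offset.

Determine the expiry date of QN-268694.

2005-01-25

Base term: filing date + 23 years → 26 May 2002.
Interference Suspension Credit: +622 days → 7 February 2004.
Administrative Delay Adjustment: +746 days → 22 February 2006.
Applicant Delay Offset: −393 days → 25 January 2005.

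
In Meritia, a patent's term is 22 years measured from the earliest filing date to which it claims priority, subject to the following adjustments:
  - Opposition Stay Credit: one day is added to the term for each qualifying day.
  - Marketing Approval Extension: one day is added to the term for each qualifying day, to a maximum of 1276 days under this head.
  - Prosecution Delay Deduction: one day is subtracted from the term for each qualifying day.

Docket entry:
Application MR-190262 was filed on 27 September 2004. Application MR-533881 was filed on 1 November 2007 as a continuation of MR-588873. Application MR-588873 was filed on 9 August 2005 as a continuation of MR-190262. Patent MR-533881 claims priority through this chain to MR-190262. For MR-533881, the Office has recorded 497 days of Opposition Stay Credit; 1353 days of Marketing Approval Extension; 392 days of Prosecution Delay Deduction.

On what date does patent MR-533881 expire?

Earliest priority filing: 27 September 2004.
Base term: 27 September 2004 + 22 years → 27 September 2026.
Opposition Stay Credit: +497 days → 6 February 2028.
Marketing Approval Extension: 1353 days claimed exceeds the 1276-day cap, so +1276 days → 5 August 2031.
Prosecution Delay Deduction: −392 days → 9 July 2030.

2030-07-09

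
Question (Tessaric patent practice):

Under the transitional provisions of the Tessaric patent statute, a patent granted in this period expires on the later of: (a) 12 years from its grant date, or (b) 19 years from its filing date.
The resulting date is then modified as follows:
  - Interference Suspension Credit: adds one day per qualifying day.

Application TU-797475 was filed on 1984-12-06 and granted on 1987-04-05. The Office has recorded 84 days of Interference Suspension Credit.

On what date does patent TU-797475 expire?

(a) grant + 12 years → 5 April 1999.
(b) filing + 19 years → 6 December 2003.
Later of the two: 6 December 2003.
Interference Suspension Credit: +84 days → 28 February 2004.

February 28, 2004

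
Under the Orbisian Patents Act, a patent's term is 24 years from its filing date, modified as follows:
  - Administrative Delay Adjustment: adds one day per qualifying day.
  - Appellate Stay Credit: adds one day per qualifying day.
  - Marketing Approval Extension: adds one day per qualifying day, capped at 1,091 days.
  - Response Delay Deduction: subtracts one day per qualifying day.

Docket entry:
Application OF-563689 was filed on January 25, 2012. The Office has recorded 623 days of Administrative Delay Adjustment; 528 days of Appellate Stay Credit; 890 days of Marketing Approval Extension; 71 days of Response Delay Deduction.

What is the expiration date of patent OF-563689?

Base term: filing date + 24 years → 25 January 2036.
Administrative Delay Adjustment: +623 days → 9 October 2037.
Appellate Stay Credit: +528 days → 21 March 2039.
Marketing Approval Extension: 890 days (within the 1091-day cap) → +890 days → 27 August 2041.
Response Delay Deduction: −71 days → 17 June 2041.

2041-06-17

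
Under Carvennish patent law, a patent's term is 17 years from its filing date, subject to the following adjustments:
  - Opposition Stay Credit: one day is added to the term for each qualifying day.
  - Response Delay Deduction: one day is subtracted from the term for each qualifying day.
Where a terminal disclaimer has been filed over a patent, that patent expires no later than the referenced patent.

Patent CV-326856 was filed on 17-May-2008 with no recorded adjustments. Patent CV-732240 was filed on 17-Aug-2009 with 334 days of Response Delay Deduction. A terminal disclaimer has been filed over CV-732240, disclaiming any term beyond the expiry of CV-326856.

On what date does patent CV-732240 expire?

2025-05-17

Natural term of CV-732240:
  Base: filing + 17 years → 17 August 2026.
  Response Delay Deduction: −334 days → 17 September 2025.
Expiry of referenced patent CV-326856:
  Base: filing + 17 years → 17 May 2025.
Terminal disclaimer: CV-732240 expires on the earlier of 17 September 2025 and 17 May 2025.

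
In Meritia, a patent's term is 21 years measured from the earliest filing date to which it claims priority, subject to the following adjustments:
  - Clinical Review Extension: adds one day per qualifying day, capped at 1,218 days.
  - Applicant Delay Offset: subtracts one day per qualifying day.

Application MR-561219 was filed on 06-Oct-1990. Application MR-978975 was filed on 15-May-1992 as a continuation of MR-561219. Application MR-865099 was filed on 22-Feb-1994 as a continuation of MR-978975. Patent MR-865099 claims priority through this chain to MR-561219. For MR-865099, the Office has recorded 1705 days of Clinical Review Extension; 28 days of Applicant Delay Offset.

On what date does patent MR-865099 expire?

Earliest priority filing: 6 October 1990.
Base term: 6 October 1990 + 21 years → 6 October 2011.
Clinical Review Extension: 1705 days claimed exceeds the 1218-day cap, so +1218 days → 5 February 2015.
Applicant Delay Offset: −28 days → 8 January 2015.

2015-01-08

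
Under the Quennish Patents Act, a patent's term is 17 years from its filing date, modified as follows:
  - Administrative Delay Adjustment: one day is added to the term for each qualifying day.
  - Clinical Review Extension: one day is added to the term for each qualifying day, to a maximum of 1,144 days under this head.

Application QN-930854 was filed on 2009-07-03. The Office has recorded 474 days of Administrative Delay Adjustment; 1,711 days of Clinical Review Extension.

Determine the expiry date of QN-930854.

Base term: filing date + 17 years → 3 July 2026.
Administrative Delay Adjustment: +474 days → 20 October 2027.
Clinical Review Extension: 1711 days claimed exceeds the 1144-day cap, so +1144 days → 7 December 2030.

2030-12-07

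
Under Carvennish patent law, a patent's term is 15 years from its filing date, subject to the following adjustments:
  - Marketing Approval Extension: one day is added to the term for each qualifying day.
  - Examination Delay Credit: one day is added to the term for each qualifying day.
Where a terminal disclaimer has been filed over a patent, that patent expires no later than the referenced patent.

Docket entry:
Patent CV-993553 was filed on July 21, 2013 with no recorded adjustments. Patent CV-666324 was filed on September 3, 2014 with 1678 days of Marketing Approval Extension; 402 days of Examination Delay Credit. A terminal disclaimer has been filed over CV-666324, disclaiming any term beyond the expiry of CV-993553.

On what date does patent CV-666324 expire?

2028-07-21

Natural term of CV-666324:
  Base: filing + 15 years → 3 September 2029.
  Marketing Approval Extension: +1678 days → 8 April 2034.
  Examination Delay Credit: +402 days → 15 May 2035.
Expiry of referenced patent CV-993553:
  Base: filing + 15 years → 21 July 2028.
Terminal disclaimer: CV-666324 expires on the earlier of 15 May 2035 and 21 July 2028.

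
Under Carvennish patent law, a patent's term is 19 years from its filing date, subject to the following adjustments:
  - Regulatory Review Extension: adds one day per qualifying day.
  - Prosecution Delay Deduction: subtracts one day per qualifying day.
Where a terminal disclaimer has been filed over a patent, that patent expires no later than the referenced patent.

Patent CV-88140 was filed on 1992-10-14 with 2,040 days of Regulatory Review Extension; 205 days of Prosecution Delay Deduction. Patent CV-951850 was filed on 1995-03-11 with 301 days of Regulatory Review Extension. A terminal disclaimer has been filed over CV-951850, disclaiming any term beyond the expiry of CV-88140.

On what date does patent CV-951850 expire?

Natural term of CV-951850:
  Base: filing + 19 years → 11 March 2014.
  Regulatory Review Extension: +301 days → 6 January 2015.
Expiry of referenced patent CV-88140:
  Base: filing + 19 years → 14 October 2011.
  Regulatory Review Extension: +2040 days → 15 May 2017.
  Prosecution Delay Deduction: −205 days → 22 October 2016.
Terminal disclaimer: CV-951850 expires on the earlier of 6 January 2015 and 22 October 2016.

January 6, 2015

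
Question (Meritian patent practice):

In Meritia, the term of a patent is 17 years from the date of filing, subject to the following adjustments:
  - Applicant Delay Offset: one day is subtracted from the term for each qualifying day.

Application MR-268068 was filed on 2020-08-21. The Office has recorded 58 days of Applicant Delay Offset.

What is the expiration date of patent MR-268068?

2037-06-24

Base term: filing date + 17 years → 21 August 2037.
Applicant Delay Offset: −58 days → 24 June 2037.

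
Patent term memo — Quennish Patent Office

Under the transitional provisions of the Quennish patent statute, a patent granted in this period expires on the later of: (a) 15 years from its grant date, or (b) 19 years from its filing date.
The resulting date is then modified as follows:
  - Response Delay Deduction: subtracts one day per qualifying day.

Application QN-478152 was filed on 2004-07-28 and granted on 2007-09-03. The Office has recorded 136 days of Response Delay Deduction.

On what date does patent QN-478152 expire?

(a) grant + 15 years → 3 September 2022.
(b) filing + 19 years → 28 July 2023.
Later of the two: 28 July 2023.
Response Delay Deduction: −136 days → 14 March 2023.

March 14, 2023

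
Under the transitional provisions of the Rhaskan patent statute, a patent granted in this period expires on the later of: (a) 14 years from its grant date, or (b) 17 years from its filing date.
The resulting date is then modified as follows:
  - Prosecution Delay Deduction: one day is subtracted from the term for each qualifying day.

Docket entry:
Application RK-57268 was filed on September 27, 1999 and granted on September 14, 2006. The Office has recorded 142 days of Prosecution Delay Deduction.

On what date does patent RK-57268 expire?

(a) grant + 14 years → 14 September 2020.
(b) filing + 17 years → 27 September 2016.
Later of the two: 14 September 2020.
Prosecution Delay Deduction: −142 days → 25 April 2020.

April 25, 2020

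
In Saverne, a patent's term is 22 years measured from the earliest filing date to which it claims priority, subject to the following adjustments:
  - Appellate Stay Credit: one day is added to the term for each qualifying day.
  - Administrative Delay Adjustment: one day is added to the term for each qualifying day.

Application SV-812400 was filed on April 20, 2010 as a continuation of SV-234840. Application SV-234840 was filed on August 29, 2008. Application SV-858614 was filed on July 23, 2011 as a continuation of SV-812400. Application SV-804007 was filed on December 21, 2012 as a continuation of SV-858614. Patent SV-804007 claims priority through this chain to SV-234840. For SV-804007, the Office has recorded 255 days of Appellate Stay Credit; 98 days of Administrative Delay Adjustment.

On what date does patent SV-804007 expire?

August 17, 2031

Earliest priority filing: 29 August 2008.
Base term: 29 August 2008 + 22 years → 29 August 2030.
Appellate Stay Credit: +255 days → 11 May 2031.
Administrative Delay Adjustment: +98 days → 17 August 2031.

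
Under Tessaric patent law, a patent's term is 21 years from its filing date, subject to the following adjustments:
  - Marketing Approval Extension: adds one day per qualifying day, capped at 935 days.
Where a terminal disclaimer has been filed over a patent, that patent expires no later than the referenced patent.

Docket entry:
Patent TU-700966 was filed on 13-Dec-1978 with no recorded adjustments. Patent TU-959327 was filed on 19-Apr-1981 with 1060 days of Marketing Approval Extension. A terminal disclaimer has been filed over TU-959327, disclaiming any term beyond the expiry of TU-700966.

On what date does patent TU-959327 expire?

December 13, 1999

Natural term of TU-959327:
  Base: filing + 21 years → 19 April 2002.
  Marketing Approval Extension: 1060 days claimed exceeds the 935-day cap, so +935 days → 9 November 2004.
Expiry of referenced patent TU-700966:
  Base: filing + 21 years → 13 December 1999.
Terminal disclaimer: TU-959327 expires on the earlier of 9 November 2004 and 13 December 1999.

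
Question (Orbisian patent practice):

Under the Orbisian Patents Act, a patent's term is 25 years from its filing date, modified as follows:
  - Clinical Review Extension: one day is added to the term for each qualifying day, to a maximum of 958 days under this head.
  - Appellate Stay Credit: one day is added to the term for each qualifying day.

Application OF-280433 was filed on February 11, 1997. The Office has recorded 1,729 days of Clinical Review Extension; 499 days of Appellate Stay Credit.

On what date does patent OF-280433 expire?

Base term: filing date + 25 years → 11 February 2022.
Clinical Review Extension: 1729 days claimed exceeds the 958-day cap, so +958 days → 26 September 2024.
Appellate Stay Credit: +499 days → 7 February 2026.

2026-02-07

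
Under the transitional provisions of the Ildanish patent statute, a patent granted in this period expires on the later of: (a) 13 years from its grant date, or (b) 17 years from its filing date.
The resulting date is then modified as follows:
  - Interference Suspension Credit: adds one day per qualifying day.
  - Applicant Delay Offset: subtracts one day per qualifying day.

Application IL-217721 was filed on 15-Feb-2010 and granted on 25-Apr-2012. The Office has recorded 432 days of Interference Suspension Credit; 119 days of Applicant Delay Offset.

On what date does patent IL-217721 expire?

December 25, 2027

(a) grant + 13 years → 25 April 2025.
(b) filing + 17 years → 15 February 2027.
Later of the two: 15 February 2027.
Interference Suspension Credit: +432 days → 22 April 2028.
Applicant Delay Offset: −119 days → 25 December 2027.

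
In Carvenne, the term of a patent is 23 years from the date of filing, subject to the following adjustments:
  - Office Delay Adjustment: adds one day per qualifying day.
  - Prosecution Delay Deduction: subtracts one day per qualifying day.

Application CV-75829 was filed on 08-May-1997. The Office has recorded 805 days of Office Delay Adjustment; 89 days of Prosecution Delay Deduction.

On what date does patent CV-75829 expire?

2022-04-24

Base term: filing date + 23 years → 8 May 2020.
Office Delay Adjustment: +805 days → 22 July 2022.
Prosecution Delay Deduction: −89 days → 24 April 2022.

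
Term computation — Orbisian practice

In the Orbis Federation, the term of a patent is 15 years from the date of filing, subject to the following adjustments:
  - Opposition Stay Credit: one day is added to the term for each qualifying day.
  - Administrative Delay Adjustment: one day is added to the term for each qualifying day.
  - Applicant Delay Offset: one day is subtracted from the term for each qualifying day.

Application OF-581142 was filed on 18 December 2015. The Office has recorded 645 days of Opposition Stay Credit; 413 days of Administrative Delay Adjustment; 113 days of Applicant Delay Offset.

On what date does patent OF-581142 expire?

July 20, 2033

Base term: filing date + 15 years → 18 December 2030.
Opposition Stay Credit: +645 days → 23 September 2032.
Administrative Delay Adjustment: +413 days → 10 November 2033.
Applicant Delay Offset: −113 days → 20 July 2033.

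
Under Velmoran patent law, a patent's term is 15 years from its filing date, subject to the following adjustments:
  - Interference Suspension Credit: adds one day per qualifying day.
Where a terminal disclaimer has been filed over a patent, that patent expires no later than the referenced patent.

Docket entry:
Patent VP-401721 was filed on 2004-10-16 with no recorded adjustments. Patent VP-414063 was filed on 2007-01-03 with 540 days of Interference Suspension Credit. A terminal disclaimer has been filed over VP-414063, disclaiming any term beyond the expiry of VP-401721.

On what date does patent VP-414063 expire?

Natural term of VP-414063:
  Base: filing + 15 years → 3 January 2022.
  Interference Suspension Credit: +540 days → 27 June 2023.
Expiry of referenced patent VP-401721:
  Base: filing + 15 years → 16 October 2019.
Terminal disclaimer: VP-414063 expires on the earlier of 27 June 2023 and 16 October 2019.

October 16, 2019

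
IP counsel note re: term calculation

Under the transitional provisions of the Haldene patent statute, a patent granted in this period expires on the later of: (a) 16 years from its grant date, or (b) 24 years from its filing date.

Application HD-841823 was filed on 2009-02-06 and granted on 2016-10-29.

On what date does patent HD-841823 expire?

(a) grant + 16 years → 29 October 2032.
(b) filing + 24 years → 6 February 2033.
Later of the two: 6 February 2033.

February 6, 2033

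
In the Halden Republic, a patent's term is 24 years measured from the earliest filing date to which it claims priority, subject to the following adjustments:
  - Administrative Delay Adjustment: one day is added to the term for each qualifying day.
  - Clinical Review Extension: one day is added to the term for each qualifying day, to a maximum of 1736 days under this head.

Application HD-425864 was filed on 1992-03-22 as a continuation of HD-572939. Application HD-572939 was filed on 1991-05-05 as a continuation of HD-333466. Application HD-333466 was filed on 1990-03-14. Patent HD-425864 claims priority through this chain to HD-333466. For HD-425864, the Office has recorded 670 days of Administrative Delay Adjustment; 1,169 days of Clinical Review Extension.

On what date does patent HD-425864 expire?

March 27, 2019

Earliest priority filing: 14 March 1990.
Base term: 14 March 1990 + 24 years → 14 March 2014.
Administrative Delay Adjustment: +670 days → 13 January 2016.
Clinical Review Extension: 1169 days (within the 1736-day cap) → +1169 days → 27 March 2019.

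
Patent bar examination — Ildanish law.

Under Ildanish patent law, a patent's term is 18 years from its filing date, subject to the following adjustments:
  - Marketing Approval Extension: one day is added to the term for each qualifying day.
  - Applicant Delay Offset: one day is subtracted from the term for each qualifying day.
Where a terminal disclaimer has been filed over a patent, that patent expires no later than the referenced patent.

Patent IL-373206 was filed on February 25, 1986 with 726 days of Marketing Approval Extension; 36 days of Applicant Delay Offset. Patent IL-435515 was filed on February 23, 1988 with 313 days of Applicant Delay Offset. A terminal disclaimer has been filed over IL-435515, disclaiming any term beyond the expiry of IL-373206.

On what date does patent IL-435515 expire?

Natural term of IL-435515:
  Base: filing + 18 years → 23 February 2006.
  Applicant Delay Offset: −313 days → 16 April 2005.
Expiry of referenced patent IL-373206:
  Base: filing + 18 years → 25 February 2004.
  Marketing Approval Extension: +726 days → 20 February 2006.
  Applicant Delay Offset: −36 days → 15 January 2006.
Terminal disclaimer: IL-435515 expires on the earlier of 16 April 2005 and 15 January 2006.

2005-04-16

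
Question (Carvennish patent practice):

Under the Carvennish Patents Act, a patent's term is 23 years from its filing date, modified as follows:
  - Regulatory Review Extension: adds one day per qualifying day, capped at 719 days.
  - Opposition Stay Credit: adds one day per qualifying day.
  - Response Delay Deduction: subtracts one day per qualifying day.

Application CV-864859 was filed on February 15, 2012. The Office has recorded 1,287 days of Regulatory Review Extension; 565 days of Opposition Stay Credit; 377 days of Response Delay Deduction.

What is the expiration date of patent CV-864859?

Base term: filing date + 23 years → 15 February 2035.
Regulatory Review Extension: 1287 days claimed exceeds the 719-day cap, so +719 days → 3 February 2037.
Opposition Stay Credit: +565 days → 22 August 2038.
Response Delay Deduction: −377 days → 10 August 2037.

August 10, 2037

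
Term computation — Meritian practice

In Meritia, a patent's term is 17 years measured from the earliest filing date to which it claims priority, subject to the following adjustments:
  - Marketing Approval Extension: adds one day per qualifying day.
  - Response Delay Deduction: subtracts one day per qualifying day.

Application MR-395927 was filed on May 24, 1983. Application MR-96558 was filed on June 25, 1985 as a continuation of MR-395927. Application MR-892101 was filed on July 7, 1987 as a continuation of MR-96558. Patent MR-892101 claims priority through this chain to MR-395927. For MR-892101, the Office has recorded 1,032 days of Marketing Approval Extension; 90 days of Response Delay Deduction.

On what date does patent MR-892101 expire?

December 22, 2002

Earliest priority filing: 24 May 1983.
Base term: 24 May 1983 + 17 years → 24 May 2000.
Marketing Approval Extension: +1032 days → 22 March 2003.
Response Delay Deduction: −90 days → 22 December 2002.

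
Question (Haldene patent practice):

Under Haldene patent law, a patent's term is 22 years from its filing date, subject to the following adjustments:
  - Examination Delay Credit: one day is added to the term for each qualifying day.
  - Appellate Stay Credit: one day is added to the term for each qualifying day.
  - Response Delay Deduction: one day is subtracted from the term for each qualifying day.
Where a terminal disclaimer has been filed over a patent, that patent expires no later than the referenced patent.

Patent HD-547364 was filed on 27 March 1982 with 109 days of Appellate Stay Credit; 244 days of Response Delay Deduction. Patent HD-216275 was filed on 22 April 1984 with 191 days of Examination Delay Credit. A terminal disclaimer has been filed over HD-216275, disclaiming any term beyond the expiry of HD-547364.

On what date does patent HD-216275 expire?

Natural term of HD-216275:
  Base: filing + 22 years → 22 April 2006.
  Examination Delay Credit: +191 days → 30 October 2006.
Expiry of referenced patent HD-547364:
  Base: filing + 22 years → 27 March 2004.
  Appellate Stay Credit: +109 days → 14 July 2004.
  Response Delay Deduction: −244 days → 13 November 2003.
Terminal disclaimer: HD-216275 expires on the earlier of 30 October 2006 and 13 November 2003.

November 13, 2003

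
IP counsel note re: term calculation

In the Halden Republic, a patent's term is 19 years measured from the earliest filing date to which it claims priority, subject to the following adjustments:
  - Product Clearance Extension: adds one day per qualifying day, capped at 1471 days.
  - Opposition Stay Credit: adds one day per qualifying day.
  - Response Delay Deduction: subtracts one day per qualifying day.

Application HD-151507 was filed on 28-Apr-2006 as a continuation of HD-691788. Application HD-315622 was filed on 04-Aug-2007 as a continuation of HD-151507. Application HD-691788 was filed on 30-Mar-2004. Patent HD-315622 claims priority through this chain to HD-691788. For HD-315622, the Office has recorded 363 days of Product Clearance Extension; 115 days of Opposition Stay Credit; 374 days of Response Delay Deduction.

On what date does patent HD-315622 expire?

2023-07-12

Earliest priority filing: 30 March 2004.
Base term: 30 March 2004 + 19 years → 30 March 2023.
Product Clearance Extension: 363 days (within the 1471-day cap) → +363 days → 27 March 2024.
Opposition Stay Credit: +115 days → 20 July 2024.
Response Delay Deduction: −374 days → 12 July 2023.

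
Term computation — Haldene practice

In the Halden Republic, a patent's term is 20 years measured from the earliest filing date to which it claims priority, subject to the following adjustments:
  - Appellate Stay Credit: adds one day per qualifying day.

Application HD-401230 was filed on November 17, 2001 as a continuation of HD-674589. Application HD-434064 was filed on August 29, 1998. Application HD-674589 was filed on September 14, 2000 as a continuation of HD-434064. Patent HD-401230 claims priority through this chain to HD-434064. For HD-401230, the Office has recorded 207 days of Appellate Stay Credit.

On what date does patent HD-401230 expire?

Earliest priority filing: 29 August 1998.
Base term: 29 August 1998 + 20 years → 29 August 2018.
Appellate Stay Credit: +207 days → 24 March 2019.

2019-03-24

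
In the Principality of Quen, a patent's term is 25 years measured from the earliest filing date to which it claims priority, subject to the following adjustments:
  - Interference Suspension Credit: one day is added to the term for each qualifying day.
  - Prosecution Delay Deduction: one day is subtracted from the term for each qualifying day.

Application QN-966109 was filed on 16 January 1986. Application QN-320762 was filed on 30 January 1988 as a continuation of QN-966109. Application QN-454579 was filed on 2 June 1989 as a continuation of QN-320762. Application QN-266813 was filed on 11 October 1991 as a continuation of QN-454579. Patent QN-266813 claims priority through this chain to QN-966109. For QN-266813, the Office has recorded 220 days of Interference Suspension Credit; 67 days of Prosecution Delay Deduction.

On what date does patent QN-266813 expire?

Earliest priority filing: 16 January 1986.
Base term: 16 January 1986 + 25 years → 16 January 2011.
Interference Suspension Credit: +220 days → 24 August 2011.
Prosecution Delay Deduction: −67 days → 18 June 2011.

June 18, 2011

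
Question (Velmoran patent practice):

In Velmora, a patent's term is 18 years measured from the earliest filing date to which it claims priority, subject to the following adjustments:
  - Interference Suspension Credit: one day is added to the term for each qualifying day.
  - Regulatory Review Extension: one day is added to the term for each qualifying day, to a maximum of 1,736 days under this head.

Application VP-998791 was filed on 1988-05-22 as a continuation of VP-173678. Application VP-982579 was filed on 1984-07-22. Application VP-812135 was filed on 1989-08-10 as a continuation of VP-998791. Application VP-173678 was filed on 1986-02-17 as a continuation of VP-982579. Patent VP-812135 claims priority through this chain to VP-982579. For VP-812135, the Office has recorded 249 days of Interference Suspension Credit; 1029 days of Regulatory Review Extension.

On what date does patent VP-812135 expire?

Earliest priority filing: 22 July 1984.
Base term: 22 July 1984 + 18 years → 22 July 2002.
Interference Suspension Credit: +249 days → 28 March 2003.
Regulatory Review Extension: 1029 days (within the 1736-day cap) → +1029 days → 20 January 2006.

January 20, 2006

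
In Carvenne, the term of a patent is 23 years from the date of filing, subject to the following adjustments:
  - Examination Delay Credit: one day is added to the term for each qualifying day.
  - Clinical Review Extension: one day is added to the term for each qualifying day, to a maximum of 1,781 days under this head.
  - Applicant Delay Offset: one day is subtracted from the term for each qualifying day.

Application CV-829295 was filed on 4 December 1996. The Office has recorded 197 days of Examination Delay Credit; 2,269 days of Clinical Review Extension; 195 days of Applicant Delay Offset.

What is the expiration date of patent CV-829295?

Base term: filing date + 23 years → 4 December 2019.
Examination Delay Credit: +197 days → 18 June 2020.
Clinical Review Extension: 2269 days claimed exceeds the 1781-day cap, so +1781 days → 4 May 2025.
Applicant Delay Offset: −195 days → 21 October 2024.

2024-10-21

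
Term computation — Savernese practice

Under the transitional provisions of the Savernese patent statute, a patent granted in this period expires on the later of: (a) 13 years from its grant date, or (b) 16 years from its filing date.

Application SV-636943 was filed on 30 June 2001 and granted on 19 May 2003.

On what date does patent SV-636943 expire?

(a) grant + 13 years → 19 May 2016.
(b) filing + 16 years → 30 June 2017.
Later of the two: 30 June 2017.

2017-06-30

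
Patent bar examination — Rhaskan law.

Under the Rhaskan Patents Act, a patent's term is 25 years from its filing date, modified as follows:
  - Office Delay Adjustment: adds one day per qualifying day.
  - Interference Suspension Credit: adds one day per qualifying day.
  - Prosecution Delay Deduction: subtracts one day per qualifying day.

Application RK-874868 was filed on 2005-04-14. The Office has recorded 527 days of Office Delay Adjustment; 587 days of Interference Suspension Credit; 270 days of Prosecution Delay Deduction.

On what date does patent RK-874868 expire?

Base term: filing date + 25 years → 14 April 2030.
Office Delay Adjustment: +527 days → 23 September 2031.
Interference Suspension Credit: +587 days → 2 May 2033.
Prosecution Delay Deduction: −270 days → 5 August 2032.

August 5, 2032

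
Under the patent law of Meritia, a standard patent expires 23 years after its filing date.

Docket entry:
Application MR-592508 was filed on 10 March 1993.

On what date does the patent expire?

Filing date + 23 years → 10 March 2016.

2016-03-10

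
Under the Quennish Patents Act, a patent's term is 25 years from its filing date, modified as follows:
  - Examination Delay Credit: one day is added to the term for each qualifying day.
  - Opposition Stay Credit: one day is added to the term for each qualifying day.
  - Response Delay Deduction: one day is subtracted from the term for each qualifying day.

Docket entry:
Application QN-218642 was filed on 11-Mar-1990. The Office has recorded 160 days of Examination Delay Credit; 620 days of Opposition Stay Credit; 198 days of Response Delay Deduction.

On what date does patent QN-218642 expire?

2016-10-13

Base term: filing date + 25 years → 11 March 2015.
Examination Delay Credit: +160 days → 18 August 2015.
Opposition Stay Credit: +620 days → 29 April 2017.
Response Delay Deduction: −198 days → 13 October 2016.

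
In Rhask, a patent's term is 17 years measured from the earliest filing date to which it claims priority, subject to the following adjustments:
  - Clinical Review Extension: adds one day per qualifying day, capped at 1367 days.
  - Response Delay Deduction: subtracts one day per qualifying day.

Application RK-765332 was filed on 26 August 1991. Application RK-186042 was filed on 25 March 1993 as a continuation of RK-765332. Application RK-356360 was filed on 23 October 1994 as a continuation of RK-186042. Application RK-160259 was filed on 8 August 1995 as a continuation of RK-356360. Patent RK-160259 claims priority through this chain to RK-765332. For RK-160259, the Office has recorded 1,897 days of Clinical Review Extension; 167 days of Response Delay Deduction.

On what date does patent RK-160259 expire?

Earliest priority filing: 26 August 1991.
Base term: 26 August 1991 + 17 years → 26 August 2008.
Clinical Review Extension: 1897 days claimed exceeds the 1367-day cap, so +1367 days → 24 May 2012.
Response Delay Deduction: −167 days → 9 December 2011.

2011-12-09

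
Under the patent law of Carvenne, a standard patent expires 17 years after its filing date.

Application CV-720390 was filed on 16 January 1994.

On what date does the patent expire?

2011-01-16

Filing date + 17 years → 16 January 2011.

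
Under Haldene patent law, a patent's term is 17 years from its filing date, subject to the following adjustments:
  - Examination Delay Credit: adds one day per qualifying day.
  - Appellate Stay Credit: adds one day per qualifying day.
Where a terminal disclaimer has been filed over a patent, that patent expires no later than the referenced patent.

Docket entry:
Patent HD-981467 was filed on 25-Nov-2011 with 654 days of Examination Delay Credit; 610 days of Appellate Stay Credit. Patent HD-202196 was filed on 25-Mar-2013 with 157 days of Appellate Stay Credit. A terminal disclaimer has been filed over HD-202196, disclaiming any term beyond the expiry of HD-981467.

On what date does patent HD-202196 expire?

Natural term of HD-202196:
  Base: filing + 17 years → 25 March 2030.
  Appellate Stay Credit: +157 days → 29 August 2030.
Expiry of referenced patent HD-981467:
  Base: filing + 17 years → 25 November 2028.
  Examination Delay Credit: +654 days → 10 September 2030.
  Appellate Stay Credit: +610 days → 12 May 2032.
Terminal disclaimer: HD-202196 expires on the earlier of 29 August 2030 and 12 May 2032.

2030-08-29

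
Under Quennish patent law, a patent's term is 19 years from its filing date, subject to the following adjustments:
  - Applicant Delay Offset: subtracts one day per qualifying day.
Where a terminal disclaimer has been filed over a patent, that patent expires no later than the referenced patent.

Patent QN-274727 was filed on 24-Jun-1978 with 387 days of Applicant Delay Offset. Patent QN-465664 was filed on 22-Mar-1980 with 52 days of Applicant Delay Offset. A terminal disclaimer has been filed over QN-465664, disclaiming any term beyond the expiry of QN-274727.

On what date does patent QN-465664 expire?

1996-06-02

Natural term of QN-465664:
  Base: filing + 19 years → 22 March 1999.
  Applicant Delay Offset: −52 days → 29 January 1999.
Expiry of referenced patent QN-274727:
  Base: filing + 19 years → 24 June 1997.
  Applicant Delay Offset: −387 days → 2 June 1996.
Terminal disclaimer: QN-465664 expires on the earlier of 29 January 1999 and 2 June 1996.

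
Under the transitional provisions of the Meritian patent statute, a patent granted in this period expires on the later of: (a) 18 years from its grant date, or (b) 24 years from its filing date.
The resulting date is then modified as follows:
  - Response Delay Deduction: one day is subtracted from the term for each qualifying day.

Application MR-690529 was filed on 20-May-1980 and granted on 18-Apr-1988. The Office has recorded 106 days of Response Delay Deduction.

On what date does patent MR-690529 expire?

(a) grant + 18 years → 18 April 2006.
(b) filing + 24 years → 20 May 2004.
Later of the two: 18 April 2006.
Response Delay Deduction: −106 days → 2 January 2006.

January 2, 2006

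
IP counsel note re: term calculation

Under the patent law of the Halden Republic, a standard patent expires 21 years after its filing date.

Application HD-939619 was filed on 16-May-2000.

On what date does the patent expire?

Filing date + 21 years → 16 May 2021.

2021-05-16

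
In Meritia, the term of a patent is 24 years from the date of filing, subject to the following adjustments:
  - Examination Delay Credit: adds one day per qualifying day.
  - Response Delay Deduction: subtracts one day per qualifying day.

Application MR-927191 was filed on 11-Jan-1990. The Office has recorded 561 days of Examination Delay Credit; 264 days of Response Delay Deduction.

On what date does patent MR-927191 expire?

2014-11-04

Base term: filing date + 24 years → 11 January 2014.
Examination Delay Credit: +561 days → 26 July 2015.
Response Delay Deduction: −264 days → 4 November 2014.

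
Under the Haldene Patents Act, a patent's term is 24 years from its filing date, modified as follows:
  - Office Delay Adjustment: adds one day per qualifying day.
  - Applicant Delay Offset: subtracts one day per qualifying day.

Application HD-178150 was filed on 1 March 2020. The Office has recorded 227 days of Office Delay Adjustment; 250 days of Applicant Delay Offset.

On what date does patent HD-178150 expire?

Base term: filing date + 24 years → 1 March 2044.
Office Delay Adjustment: +227 days → 14 October 2044.
Applicant Delay Offset: −250 days → 7 February 2044.

2044-02-07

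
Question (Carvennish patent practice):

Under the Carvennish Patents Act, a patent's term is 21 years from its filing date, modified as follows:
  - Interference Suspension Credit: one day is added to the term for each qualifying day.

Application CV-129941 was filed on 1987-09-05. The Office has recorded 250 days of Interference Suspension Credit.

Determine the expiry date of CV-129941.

Base term: filing date + 21 years → 5 September 2008.
Interference Suspension Credit: +250 days → 13 May 2009.

May 13, 2009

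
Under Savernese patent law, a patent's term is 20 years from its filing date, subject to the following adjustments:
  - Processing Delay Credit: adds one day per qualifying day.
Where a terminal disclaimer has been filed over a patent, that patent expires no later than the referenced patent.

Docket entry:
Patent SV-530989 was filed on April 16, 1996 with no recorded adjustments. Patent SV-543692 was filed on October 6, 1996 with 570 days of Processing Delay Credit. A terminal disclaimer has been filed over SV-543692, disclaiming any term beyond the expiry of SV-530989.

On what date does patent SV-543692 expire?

Natural term of SV-543692:
  Base: filing + 20 years → 6 October 2016.
  Processing Delay Credit: +570 days → 29 April 2018.
Expiry of referenced patent SV-530989:
  Base: filing + 20 years → 16 April 2016.
Terminal disclaimer: SV-543692 expires on the earlier of 29 April 2018 and 16 April 2016.

April 16, 2016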